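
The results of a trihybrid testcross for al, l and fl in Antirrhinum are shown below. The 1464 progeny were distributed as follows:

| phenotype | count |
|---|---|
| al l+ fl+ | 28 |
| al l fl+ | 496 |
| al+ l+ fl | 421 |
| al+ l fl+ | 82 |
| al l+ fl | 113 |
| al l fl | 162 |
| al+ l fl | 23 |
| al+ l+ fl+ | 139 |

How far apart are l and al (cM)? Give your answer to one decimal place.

16.8 cM

The two most frequent reciprocal classes, al l fl+ and al+ l+ fl, are the parental types, so the F1 was al l fl+ / al+ l+ fl.
The two rarest classes, al l+ fl+ and al+ l fl, are the double crossovers. Comparing them with the parentals, only the l allele has switched, so l is the middle locus and the order is fl – l – al.
Crossovers in the l–al interval produce the single-crossover classes al+ l fl+ and al l+ fl (82 + 113 = 195) plus the double crossovers (51).
RF(l–al) = (195 + 51) / 1464 = 246/1464 = 0.1680 → 16.8 cM.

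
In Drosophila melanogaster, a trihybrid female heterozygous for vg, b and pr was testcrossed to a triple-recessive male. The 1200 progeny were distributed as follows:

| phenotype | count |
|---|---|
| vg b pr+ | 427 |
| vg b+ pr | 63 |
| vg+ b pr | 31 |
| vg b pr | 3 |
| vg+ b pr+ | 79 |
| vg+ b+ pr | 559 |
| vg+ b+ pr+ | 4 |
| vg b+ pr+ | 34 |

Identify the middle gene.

pr

The two most frequent reciprocal classes, vg+ b+ pr and vg b pr+, are the parental types, so the F1 was vg+ b+ pr / vg b pr+.
The two rarest classes, vg+ b+ pr+ and vg b pr, are the double crossovers. Comparing them with the parentals, only the pr allele has switched, so pr is the middle locus and the order is vg – pr – b.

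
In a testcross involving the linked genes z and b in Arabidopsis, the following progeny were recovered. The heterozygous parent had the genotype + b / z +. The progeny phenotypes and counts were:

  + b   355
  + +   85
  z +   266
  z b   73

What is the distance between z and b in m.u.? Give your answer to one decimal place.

The recombinant classes are + + and z b: 85 + 73 = 158.
Recombination frequency = 158/779 = 0.2028 ≈ 20.3%, i.e. 20.3 m.u.

20.3 m.u.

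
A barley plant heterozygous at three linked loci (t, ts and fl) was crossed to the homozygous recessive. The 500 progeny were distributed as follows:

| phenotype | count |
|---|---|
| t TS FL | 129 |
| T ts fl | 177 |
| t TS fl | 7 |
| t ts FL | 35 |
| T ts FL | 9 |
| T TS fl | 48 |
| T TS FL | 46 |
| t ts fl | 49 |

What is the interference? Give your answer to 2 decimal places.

The two most frequent reciprocal classes, T ts fl and t TS FL, are the parental types, so the F1 was T ts fl / t TS FL.
The two rarest classes, T ts FL and t TS fl, are the double crossovers. Comparing them with the parentals, only the fl allele has switched, so fl is the middle locus and the order is t – fl – ts.
t–fl: (95 + 16)/500 = 0.2220; fl–ts: (83 + 16)/500 = 0.1980.
Expected DCO frequency = 0.2220 × 0.1980 ≈ 0.04396; observed = 16/500 ≈ 0.03200.
Coefficient of coincidence = 0.03200/0.04396 ≈ 0.73; interference = 1 − 0.73 = 0.27.

0.27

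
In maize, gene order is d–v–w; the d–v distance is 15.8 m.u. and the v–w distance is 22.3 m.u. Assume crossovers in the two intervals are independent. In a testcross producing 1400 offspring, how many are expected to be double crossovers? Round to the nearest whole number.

Map distances give recombination frequencies of 0.158 and 0.223 for the two intervals.
With no interference, expected double-crossover frequency = 0.158 × 0.223 = 0.03523.
Expected number = 0.03523 × 1400 = 49.33 ≈ 49.

49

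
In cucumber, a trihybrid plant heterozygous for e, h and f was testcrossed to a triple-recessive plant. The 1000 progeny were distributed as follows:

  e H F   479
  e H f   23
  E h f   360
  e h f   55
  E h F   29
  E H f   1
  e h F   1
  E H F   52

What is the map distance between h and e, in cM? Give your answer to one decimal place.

The two most frequent reciprocal classes, E h f and e H F, are the parental types, so the F1 was E h f / e H F.
The two rarest classes, E H f and e h F, are the double crossovers. Comparing them with the parentals, only the h allele has switched, so h is the middle locus and the order is f – h – e.
Crossovers in the h–e interval produce the single-crossover classes e h f and E H F (55 + 52 = 107) plus the double crossovers (2).
RF(h–e) = (107 + 2) / 1000 = 109/1000 = 0.1090 → 10.9 cM.

10.9 cM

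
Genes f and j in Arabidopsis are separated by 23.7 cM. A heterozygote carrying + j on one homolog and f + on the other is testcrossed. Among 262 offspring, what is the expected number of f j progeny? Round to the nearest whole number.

A map distance of 23.7 cM corresponds to a recombination frequency of 0.237.
The F1 is + j / f +, so f j is a recombinant gamete class with expected frequency r/2 = 0.237/2 = 0.1185.
Expected number = 0.1185 × 262 = 31.05 ≈ 31.

31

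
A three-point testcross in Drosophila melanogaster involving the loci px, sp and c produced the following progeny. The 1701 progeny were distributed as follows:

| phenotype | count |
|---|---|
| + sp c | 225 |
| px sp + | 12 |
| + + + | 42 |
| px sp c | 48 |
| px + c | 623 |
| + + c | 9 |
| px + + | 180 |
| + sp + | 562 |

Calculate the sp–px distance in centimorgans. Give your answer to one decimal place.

The two most frequent reciprocal classes, px + c and + sp +, are the parental types, so the F1 was px + c / + sp +.
The two rarest classes, + + c and px sp +, are the double crossovers. Comparing them with the parentals, only the px allele has switched, so px is the middle locus and the order is c – px – sp.
Crossovers in the px–sp interval produce the single-crossover classes px sp c and + + + (48 + 42 = 90) plus the double crossovers (21).
RF(px–sp) = (90 + 21) / 1701 = 111/1701 = 0.0653 → 6.5 centimorgans.

6.5 centimorgans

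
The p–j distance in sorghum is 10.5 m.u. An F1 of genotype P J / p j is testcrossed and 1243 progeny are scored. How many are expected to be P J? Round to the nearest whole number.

A map distance of 10.5 m.u. corresponds to a recombination frequency of 0.105.
The F1 is P J / p j, so P J is a parental gamete class with expected frequency (1 − r)/2 = 0.895/2 = 0.4475.
Expected number = 0.4475 × 1243 = 556.24 ≈ 556.

556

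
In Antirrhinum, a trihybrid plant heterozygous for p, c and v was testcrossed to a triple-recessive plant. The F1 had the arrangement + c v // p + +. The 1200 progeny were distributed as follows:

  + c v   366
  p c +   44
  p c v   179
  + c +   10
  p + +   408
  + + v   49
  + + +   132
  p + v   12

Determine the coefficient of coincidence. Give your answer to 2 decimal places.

0.69

The two rarest classes, + c + and p + v, are the double crossovers. Comparing them with the parentals, only the v allele has switched, so v is the middle locus and the order is c – v – p.
c–v: (93 + 22)/1200 = 0.0958; v–p: (311 + 22)/1200 = 0.2775.
Expected DCO frequency = 0.0958 × 0.2775 ≈ 0.02658; observed = 22/1200 ≈ 0.01833.
Coefficient of coincidence = 0.01833/0.02658 ≈ 0.69.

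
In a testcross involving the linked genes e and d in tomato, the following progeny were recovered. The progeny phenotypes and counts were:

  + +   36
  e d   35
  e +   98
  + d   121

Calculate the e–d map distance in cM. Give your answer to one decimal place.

The two most frequent classes, + d (121) and e + (98), are the parental types, so the F1 was + d / e +.
The recombinant classes are + + and e d: 36 + 35 = 71.
Recombination frequency = 71/290 = 0.2448 ≈ 24.5%, i.e. 24.5 cM.

24.5 cM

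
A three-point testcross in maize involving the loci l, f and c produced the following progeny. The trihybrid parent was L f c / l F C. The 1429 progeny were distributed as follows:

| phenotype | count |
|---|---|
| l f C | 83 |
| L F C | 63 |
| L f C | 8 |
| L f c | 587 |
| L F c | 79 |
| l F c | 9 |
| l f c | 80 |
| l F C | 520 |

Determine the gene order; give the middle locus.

The two rarest classes, L f C and l F c, are the double crossovers. Comparing them with the parentals, only the c allele has switched, so c is the middle locus and the order is f – c – l.

c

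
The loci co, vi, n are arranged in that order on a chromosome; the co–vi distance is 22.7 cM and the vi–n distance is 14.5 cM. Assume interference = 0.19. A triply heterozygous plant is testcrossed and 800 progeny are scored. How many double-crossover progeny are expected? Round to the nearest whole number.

Map distances give recombination frequencies of 0.227 and 0.145 for the two intervals.
With interference 0.19 (so coincidence = 0.81), expected double-crossover frequency = 0.227 × 0.145 × 0.81 = 0.02666.
Expected number = 0.02666 × 800 = 21.33 ≈ 21.

21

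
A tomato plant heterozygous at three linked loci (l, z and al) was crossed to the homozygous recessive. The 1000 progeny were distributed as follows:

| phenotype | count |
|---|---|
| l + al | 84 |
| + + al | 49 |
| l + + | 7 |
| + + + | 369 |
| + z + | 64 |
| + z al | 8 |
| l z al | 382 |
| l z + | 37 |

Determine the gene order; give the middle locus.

The two most frequent reciprocal classes, + + + and l z al, are the parental types, so the F1 was + + + / l z al.
The two rarest classes, l + + and + z al, are the double crossovers. Comparing them with the parentals, only the l allele has switched, so l is the middle locus and the order is al – l – z.

l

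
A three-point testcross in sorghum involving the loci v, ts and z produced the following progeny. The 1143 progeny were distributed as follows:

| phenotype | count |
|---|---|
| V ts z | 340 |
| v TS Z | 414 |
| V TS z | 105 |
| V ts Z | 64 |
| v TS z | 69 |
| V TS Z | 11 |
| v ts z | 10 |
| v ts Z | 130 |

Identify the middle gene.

The two most frequent reciprocal classes, V ts z and v TS Z, are the parental types, so the F1 was V ts z / v TS Z.
The two rarest classes, v ts z and V TS Z, are the double crossovers. Comparing them with the parentals, only the v allele has switched, so v is the middle locus and the order is ts – v – z.

v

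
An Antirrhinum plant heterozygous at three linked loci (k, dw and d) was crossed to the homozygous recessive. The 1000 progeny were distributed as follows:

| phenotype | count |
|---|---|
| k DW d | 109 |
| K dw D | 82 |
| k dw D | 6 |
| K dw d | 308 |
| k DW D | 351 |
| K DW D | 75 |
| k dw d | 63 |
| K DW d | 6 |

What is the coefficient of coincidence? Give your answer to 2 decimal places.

The two most frequent reciprocal classes, k DW D and K dw d, are the parental types, so the F1 was k DW D / K dw d.
The two rarest classes, k dw D and K DW d, are the double crossovers. Comparing them with the parentals, only the dw allele has switched, so dw is the middle locus and the order is d – dw – k.
d–dw: (191 + 12)/1000 = 0.2030; dw–k: (138 + 12)/1000 = 0.1500.
Expected DCO frequency = 0.2030 × 0.1500 ≈ 0.03045; observed = 12/1000 ≈ 0.01200.
Coefficient of coincidence = 0.01200/0.03045 ≈ 0.39.

0.39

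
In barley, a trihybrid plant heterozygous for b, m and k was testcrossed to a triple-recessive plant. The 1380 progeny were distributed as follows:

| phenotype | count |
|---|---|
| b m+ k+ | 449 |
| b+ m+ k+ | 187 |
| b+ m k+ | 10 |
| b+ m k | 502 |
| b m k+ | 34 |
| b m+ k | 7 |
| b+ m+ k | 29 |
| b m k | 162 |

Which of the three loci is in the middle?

The two most frequent reciprocal classes, b m+ k+ and b+ m k, are the parental types, so the F1 was b m+ k+ / b+ m k.
The two rarest classes, b m+ k and b+ m k+, are the double crossovers. Comparing them with the parentals, only the k allele has switched, so k is the middle locus and the order is b – k – m.

k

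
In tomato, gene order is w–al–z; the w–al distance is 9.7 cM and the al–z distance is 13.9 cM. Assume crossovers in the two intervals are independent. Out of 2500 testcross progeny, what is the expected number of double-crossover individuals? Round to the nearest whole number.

34

Map distances give recombination frequencies of 0.097 and 0.139 for the two intervals.
With no interference, expected double-crossover frequency = 0.097 × 0.139 = 0.01348.
Expected number = 0.01348 × 2500 = 33.71 ≈ 34.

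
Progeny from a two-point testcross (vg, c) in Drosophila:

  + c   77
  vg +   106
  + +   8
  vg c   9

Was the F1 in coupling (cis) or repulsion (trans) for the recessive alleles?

trans

The two most frequent classes are + c (77) and vg + (106); these are the parental (non-recombinant) types.
So the F1 carried + c on one chromosome and vg + on the other — the recessive alleles are on opposite chromosomes (trans / repulsion).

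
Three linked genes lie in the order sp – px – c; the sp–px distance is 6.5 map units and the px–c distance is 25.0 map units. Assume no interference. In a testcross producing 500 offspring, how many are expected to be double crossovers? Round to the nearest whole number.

Map distances give recombination frequencies of 0.065 and 0.250 for the two intervals.
With no interference, expected double-crossover frequency = 0.065 × 0.250 = 0.01625.
Expected number = 0.01625 × 500 = 8.12 ≈ 8.

8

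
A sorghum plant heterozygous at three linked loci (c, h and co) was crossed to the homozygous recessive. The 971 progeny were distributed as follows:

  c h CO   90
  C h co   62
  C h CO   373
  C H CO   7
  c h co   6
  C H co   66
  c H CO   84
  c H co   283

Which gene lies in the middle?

h

The two most frequent reciprocal classes, c H co and C h CO, are the parental types, so the F1 was c H co / C h CO.
The two rarest classes, c h co and C H CO, are the double crossovers. Comparing them with the parentals, only the h allele has switched, so h is the middle locus and the order is co – h – c.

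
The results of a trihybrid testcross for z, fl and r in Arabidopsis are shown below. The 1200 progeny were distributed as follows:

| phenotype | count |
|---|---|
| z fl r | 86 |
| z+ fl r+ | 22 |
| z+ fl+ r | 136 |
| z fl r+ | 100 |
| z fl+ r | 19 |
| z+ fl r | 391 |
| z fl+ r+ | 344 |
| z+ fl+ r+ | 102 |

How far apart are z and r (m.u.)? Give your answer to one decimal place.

19.1 m.u.

The two most frequent reciprocal classes, z+ fl r and z fl+ r+, are the parental types, so the F1 was z+ fl r / z fl+ r+.
The two rarest classes, z+ fl r+ and z fl+ r, are the double crossovers. Comparing them with the parentals, only the r allele has switched, so r is the middle locus and the order is z – r – fl.
Crossovers in the z–r interval produce the single-crossover classes z fl r and z+ fl+ r+ (86 + 102 = 188) plus the double crossovers (41).
RF(z–r) = (188 + 41) / 1200 = 229/1200 = 0.1908 → 19.1 m.u.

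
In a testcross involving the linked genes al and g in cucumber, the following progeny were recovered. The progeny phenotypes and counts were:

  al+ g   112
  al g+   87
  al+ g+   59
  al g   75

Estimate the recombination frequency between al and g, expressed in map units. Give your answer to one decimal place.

40.2 map units

The two most frequent classes, al+ g (112) and al g+ (87), are the parental types, so the F1 was al+ g / al g+.
The recombinant classes are al+ g+ and al g: 59 + 75 = 134.
Recombination frequency = 134/333 = 0.4024 ≈ 40.2%, i.e. 40.2 map units.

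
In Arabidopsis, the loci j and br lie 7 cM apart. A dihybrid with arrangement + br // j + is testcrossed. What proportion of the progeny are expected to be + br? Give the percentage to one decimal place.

A map distance of 7 cM corresponds to a recombination frequency of 0.070.
The F1 is + br / j +, so + br is a parental gamete class with expected frequency (1 − r)/2 = 0.930/2 = 0.4650.
That is 0.4650 = 46.5% of the progeny.

46.5%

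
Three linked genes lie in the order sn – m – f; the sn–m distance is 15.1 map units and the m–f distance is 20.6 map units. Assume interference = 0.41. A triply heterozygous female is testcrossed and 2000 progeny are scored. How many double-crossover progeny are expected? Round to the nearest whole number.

Map distances give recombination frequencies of 0.151 and 0.206 for the two intervals.
With interference 0.41 (so coincidence = 0.59), expected double-crossover frequency = 0.151 × 0.206 × 0.59 = 0.01835.
Expected number = 0.01835 × 2000 = 36.71 ≈ 37.

37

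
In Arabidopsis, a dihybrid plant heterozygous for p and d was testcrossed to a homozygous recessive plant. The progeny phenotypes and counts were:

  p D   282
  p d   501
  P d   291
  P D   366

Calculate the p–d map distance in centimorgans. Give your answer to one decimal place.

The two most frequent classes, P D (366) and p d (501), are the parental types, so the F1 was P D / p d.
The recombinant classes are P d and p D: 291 + 282 = 573.
Recombination frequency = 573/1440 = 0.3979 ≈ 39.8%, i.e. 39.8 centimorgans.

39.8 centimorgans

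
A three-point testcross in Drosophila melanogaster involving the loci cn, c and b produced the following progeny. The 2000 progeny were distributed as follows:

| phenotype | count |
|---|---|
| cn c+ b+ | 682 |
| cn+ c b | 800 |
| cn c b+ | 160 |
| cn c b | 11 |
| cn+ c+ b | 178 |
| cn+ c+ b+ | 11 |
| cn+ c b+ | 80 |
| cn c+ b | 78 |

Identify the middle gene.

cn

The two most frequent reciprocal classes, cn+ c b and cn c+ b+, are the parental types, so the F1 was cn+ c b / cn c+ b+.
The two rarest classes, cn c b and cn+ c+ b+, are the double crossovers. Comparing them with the parentals, only the cn allele has switched, so cn is the middle locus and the order is b – cn – c.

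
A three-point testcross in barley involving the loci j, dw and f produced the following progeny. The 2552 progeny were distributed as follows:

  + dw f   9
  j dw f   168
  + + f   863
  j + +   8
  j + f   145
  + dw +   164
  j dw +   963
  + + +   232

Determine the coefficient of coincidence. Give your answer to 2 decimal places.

The two most frequent reciprocal classes, j dw + and + + f, are the parental types, so the F1 was j dw + / + + f.
The two rarest classes, j + + and + dw f, are the double crossovers. Comparing them with the parentals, only the dw allele has switched, so dw is the middle locus and the order is j – dw – f.
j–dw: (309 + 17)/2552 = 0.1277; dw–f: (400 + 17)/2552 = 0.1634.
Expected DCO frequency = 0.1277 × 0.1634 ≈ 0.02087; observed = 17/2552 ≈ 0.00666.
Coefficient of coincidence = 0.00666/0.02087 ≈ 0.32.

0.32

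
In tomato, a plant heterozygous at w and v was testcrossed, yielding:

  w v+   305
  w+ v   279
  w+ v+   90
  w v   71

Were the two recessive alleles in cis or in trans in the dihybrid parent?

trans

The two most frequent classes are w+ v (279) and w v+ (305); these are the parental (non-recombinant) types.
So the F1 carried w+ v on one chromosome and w v+ on the other — the recessive alleles are on opposite chromosomes (trans / repulsion).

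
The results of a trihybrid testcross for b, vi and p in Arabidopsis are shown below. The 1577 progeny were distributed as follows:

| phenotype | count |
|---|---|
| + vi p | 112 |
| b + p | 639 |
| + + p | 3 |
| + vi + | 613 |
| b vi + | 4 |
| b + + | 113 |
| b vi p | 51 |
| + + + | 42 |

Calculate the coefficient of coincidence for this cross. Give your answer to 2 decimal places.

0.48

The two most frequent reciprocal classes, + vi + and b + p, are the parental types, so the F1 was + vi + / b + p.
The two rarest classes, b vi + and + + p, are the double crossovers. Comparing them with the parentals, only the b allele has switched, so b is the middle locus and the order is vi – b – p.
vi–b: (93 + 7)/1577 = 0.0634; b–p: (225 + 7)/1577 = 0.1471.
Expected DCO frequency = 0.0634 × 0.1471 ≈ 0.00933; observed = 7/1577 ≈ 0.00444.
Coefficient of coincidence = 0.00444/0.00933 ≈ 0.48.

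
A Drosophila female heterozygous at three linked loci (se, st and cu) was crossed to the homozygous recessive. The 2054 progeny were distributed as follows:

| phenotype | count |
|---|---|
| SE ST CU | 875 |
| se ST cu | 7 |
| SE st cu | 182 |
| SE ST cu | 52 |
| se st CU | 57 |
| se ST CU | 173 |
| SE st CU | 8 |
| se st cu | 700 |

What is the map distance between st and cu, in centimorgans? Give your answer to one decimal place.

The two most frequent reciprocal classes, se st cu and SE ST CU, are the parental types, so the F1 was se st cu / SE ST CU.
The two rarest classes, se ST cu and SE st CU, are the double crossovers. Comparing them with the parentals, only the st allele has switched, so st is the middle locus and the order is cu – st – se.
Crossovers in the cu–st interval produce the single-crossover classes se st CU and SE ST cu (57 + 52 = 109) plus the double crossovers (15).
RF(cu–st) = (109 + 15) / 2054 = 124/2054 = 0.0604 → 6.0 centimorgans.

6.0 centimorgans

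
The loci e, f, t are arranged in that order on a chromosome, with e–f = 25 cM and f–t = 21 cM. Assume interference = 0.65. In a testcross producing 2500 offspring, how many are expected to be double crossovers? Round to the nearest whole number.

46

Map distances give recombination frequencies of 0.250 and 0.210 for the two intervals.
With interference 0.65 (so coincidence = 0.35), expected double-crossover frequency = 0.250 × 0.210 × 0.35 = 0.01837.
Expected number = 0.01837 × 2500 = 45.94 ≈ 46.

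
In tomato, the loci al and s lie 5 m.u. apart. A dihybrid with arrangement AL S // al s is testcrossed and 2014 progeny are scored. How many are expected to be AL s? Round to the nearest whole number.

A map distance of 5 m.u. corresponds to a recombination frequency of 0.050.
The F1 is AL S / al s, so AL s is a recombinant gamete class with expected frequency r/2 = 0.050/2 = 0.0250.
Expected number = 0.0250 × 2014 = 50.35 ≈ 50.

50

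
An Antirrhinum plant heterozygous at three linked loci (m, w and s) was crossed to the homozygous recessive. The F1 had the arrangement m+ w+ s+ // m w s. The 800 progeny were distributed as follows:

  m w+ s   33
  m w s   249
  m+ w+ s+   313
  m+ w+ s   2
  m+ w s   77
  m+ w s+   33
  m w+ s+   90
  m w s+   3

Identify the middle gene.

The two rarest classes, m+ w+ s and m w s+, are the double crossovers. Comparing them with the parentals, only the s allele has switched, so s is the middle locus and the order is w – s – m.

s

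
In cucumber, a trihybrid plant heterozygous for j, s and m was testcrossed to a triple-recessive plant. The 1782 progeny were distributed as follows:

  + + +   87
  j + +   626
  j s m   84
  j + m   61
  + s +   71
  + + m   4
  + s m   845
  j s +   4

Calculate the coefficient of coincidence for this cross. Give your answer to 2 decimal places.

0.57

The two most frequent reciprocal classes, j + + and + s m, are the parental types, so the F1 was j + + / + s m.
The two rarest classes, j s + and + + m, are the double crossovers. Comparing them with the parentals, only the s allele has switched, so s is the middle locus and the order is j – s – m.
j–s: (171 + 8)/1782 = 0.1004; s–m: (132 + 8)/1782 = 0.0786.
Expected DCO frequency = 0.1004 × 0.0786 ≈ 0.00789; observed = 8/1782 ≈ 0.00449.
Coefficient of coincidence = 0.00449/0.00789 ≈ 0.57.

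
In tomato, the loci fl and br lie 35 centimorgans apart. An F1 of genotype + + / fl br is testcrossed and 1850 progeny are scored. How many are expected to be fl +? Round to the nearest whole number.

324

A map distance of 35 centimorgans corresponds to a recombination frequency of 0.350.
The F1 is + + / fl br, so fl + is a recombinant gamete class with expected frequency r/2 = 0.350/2 = 0.1750.
Expected number = 0.1750 × 1850 = 323.75 ≈ 324.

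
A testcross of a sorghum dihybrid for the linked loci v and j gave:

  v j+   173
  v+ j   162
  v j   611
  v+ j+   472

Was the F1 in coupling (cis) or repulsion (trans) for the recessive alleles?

cis

The two most frequent classes are v+ j+ (472) and v j (611); these are the parental (non-recombinant) types.
So the F1 carried v+ j+ on one chromosome and v j on the other — the recessive alleles are on the same chromosome (cis / coupling).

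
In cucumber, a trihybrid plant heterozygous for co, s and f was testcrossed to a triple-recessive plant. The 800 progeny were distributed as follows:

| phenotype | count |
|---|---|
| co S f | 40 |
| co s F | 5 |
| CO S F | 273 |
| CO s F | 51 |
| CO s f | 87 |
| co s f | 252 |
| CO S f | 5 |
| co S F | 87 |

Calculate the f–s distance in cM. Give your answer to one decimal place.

12.6 cM

The two most frequent reciprocal classes, co s f and CO S F, are the parental types, so the F1 was co s f / CO S F.
The two rarest classes, co s F and CO S f, are the double crossovers. Comparing them with the parentals, only the f allele has switched, so f is the middle locus and the order is co – f – s.
Crossovers in the f–s interval produce the single-crossover classes co S f and CO s F (40 + 51 = 91) plus the double crossovers (10).
RF(f–s) = (91 + 10) / 800 = 101/800 = 0.1263 → 12.6 cM.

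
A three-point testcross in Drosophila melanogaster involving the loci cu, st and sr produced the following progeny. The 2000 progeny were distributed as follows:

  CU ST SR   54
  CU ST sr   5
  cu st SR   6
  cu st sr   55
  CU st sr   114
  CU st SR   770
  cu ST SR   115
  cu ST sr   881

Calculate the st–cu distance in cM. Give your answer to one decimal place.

The two most frequent reciprocal classes, cu ST sr and CU st SR, are the parental types, so the F1 was cu ST sr / CU st SR.
The two rarest classes, CU ST sr and cu st SR, are the double crossovers. Comparing them with the parentals, only the cu allele has switched, so cu is the middle locus and the order is sr – cu – st.
Crossovers in the cu–st interval produce the single-crossover classes cu st sr and CU ST SR (55 + 54 = 109) plus the double crossovers (11).
RF(cu–st) = (109 + 11) / 2000 = 120/2000 = 0.0600 → 6.0 cM.

6.0 cM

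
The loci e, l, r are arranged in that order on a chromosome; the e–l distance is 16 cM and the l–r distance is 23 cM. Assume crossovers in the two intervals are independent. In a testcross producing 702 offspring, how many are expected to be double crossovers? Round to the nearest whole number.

26

Map distances give recombination frequencies of 0.160 and 0.230 for the two intervals.
With no interference, expected double-crossover frequency = 0.160 × 0.230 = 0.03680.
Expected number = 0.03680 × 702 = 25.83 ≈ 26.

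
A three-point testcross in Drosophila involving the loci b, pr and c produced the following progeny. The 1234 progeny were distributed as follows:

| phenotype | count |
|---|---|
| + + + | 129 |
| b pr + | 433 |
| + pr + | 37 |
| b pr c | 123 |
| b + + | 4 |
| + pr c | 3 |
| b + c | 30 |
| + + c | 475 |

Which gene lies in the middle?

pr

The two most frequent reciprocal classes, b pr + and + + c, are the parental types, so the F1 was b pr + / + + c.
The two rarest classes, b + + and + pr c, are the double crossovers. Comparing them with the parentals, only the pr allele has switched, so pr is the middle locus and the order is c – pr – b.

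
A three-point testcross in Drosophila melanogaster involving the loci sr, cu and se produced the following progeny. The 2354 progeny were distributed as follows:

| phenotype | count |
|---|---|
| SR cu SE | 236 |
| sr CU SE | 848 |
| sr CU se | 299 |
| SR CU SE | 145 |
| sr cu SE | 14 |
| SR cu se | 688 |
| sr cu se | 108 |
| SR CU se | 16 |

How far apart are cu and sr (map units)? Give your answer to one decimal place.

The two most frequent reciprocal classes, sr CU SE and SR cu se, are the parental types, so the F1 was sr CU SE / SR cu se.
The two rarest classes, sr cu SE and SR CU se, are the double crossovers. Comparing them with the parentals, only the cu allele has switched, so cu is the middle locus and the order is se – cu – sr.
Crossovers in the cu–sr interval produce the single-crossover classes SR CU SE and sr cu se (145 + 108 = 253) plus the double crossovers (30).
RF(cu–sr) = (253 + 30) / 2354 = 283/2354 = 0.1202 → 12.0 map units.

12.0 map units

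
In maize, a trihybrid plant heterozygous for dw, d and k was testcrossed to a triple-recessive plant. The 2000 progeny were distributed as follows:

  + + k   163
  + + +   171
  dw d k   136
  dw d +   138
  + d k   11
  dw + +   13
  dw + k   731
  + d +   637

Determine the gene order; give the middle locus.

k

The two most frequent reciprocal classes, dw + k and + d +, are the parental types, so the F1 was dw + k / + d +.
The two rarest classes, dw + + and + d k, are the double crossovers. Comparing them with the parentals, only the k allele has switched, so k is the middle locus and the order is dw – k – d.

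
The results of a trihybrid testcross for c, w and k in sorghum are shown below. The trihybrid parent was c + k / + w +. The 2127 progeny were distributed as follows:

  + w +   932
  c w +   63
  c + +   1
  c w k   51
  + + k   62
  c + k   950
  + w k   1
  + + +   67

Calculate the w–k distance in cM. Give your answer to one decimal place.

5.6 cM

The two rarest classes, c + + and + w k, are the double crossovers. Comparing them with the parentals, only the k allele has switched, so k is the middle locus and the order is c – k – w.
Crossovers in the k–w interval produce the single-crossover classes c w k and + + + (51 + 67 = 118) plus the double crossovers (2).
RF(k–w) = (118 + 2) / 2127 = 120/2127 = 0.0564 → 5.6 cM.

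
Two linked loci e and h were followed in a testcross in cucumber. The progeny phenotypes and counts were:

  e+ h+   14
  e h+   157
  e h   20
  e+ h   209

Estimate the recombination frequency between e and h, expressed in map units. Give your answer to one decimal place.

8.5 map units

The two most frequent classes, e+ h (209) and e h+ (157), are the parental types, so the F1 was e+ h / e h+.
The recombinant classes are e+ h+ and e h: 14 + 20 = 34.
Recombination frequency = 34/400 = 0.0850 ≈ 8.5%, i.e. 8.5 map units.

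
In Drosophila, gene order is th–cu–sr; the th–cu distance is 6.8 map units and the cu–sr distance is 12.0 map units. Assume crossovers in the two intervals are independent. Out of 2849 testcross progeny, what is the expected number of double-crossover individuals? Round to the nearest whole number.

23

Map distances give recombination frequencies of 0.068 and 0.120 for the two intervals.
With no interference, expected double-crossover frequency = 0.068 × 0.120 = 0.00816.
Expected number = 0.00816 × 2849 = 23.25 ≈ 23.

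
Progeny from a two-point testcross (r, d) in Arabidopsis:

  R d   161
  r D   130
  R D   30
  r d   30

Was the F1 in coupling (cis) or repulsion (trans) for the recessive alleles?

The two most frequent classes are R d (161) and r D (130); these are the parental (non-recombinant) types.
So the F1 carried R d on one chromosome and r D on the other — the recessive alleles are on opposite chromosomes (trans / repulsion).

trans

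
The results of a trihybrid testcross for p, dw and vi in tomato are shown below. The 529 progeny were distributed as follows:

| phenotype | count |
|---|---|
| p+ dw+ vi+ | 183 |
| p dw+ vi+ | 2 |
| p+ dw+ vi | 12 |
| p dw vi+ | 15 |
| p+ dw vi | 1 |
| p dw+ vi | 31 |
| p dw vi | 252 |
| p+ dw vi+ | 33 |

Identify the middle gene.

p

The two most frequent reciprocal classes, p dw vi and p+ dw+ vi+, are the parental types, so the F1 was p dw vi / p+ dw+ vi+.
The two rarest classes, p+ dw vi and p dw+ vi+, are the double crossovers. Comparing them with the parentals, only the p allele has switched, so p is the middle locus and the order is vi – p – dw.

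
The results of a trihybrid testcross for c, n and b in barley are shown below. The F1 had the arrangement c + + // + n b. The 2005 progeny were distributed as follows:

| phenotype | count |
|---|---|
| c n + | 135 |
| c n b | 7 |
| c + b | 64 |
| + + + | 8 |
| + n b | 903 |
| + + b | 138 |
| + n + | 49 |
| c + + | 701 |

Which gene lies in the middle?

The two rarest classes, + + + and c n b, are the double crossovers. Comparing them with the parentals, only the c allele has switched, so c is the middle locus and the order is b – c – n.

c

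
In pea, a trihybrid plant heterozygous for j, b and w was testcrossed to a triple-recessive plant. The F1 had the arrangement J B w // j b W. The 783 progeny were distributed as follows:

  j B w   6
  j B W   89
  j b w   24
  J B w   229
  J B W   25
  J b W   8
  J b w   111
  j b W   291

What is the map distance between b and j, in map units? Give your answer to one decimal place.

27.3 map units

The two rarest classes, j B w and J b W, are the double crossovers. Comparing them with the parentals, only the j allele has switched, so j is the middle locus and the order is w – j – b.
Crossovers in the j–b interval produce the single-crossover classes J b w and j B W (111 + 89 = 200) plus the double crossovers (14).
RF(j–b) = (200 + 14) / 783 = 214/783 = 0.2733 → 27.3 map units.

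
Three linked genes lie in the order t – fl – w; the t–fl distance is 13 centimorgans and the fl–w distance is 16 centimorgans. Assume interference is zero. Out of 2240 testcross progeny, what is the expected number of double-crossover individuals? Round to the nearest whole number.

Map distances give recombination frequencies of 0.130 and 0.160 for the two intervals.
With no interference, expected double-crossover frequency = 0.130 × 0.160 = 0.02080.
Expected number = 0.02080 × 2240 = 46.59 ≈ 47.

47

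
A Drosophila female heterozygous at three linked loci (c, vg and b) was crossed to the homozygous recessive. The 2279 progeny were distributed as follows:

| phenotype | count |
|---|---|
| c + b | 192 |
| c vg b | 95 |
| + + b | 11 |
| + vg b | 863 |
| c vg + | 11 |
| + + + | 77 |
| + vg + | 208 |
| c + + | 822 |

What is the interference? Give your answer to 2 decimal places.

0.39

The two most frequent reciprocal classes, + vg b and c + +, are the parental types, so the F1 was + vg b / c + +.
The two rarest classes, + + b and c vg +, are the double crossovers. Comparing them with the parentals, only the vg allele has switched, so vg is the middle locus and the order is c – vg – b.
c–vg: (172 + 22)/2279 = 0.0851; vg–b: (400 + 22)/2279 = 0.1852.
Expected DCO frequency = 0.0851 × 0.1852 ≈ 0.01576; observed = 22/2279 ≈ 0.00965.
Coefficient of coincidence = 0.00965/0.01576 ≈ 0.61; interference = 1 − 0.61 = 0.39.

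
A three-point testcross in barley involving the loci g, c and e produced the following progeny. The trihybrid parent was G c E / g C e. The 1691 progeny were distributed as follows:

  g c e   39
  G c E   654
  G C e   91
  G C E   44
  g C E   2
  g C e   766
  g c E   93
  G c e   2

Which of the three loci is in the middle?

The two rarest classes, G c e and g C E, are the double crossovers. Comparing them with the parentals, only the e allele has switched, so e is the middle locus and the order is g – e – c.

e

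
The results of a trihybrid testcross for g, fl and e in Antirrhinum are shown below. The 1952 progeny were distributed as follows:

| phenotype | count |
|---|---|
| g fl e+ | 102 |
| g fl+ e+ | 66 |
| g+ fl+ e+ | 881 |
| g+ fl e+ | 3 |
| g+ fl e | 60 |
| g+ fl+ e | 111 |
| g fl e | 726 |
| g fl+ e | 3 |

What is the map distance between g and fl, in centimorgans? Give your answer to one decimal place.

The two most frequent reciprocal classes, g+ fl+ e+ and g fl e, are the parental types, so the F1 was g+ fl+ e+ / g fl e.
The two rarest classes, g+ fl e+ and g fl+ e, are the double crossovers. Comparing them with the parentals, only the fl allele has switched, so fl is the middle locus and the order is e – fl – g.
Crossovers in the fl–g interval produce the single-crossover classes g fl+ e+ and g+ fl e (66 + 60 = 126) plus the double crossovers (6).
RF(fl–g) = (126 + 6) / 1952 = 132/1952 = 0.0676 → 6.8 centimorgans.

6.8 centimorgans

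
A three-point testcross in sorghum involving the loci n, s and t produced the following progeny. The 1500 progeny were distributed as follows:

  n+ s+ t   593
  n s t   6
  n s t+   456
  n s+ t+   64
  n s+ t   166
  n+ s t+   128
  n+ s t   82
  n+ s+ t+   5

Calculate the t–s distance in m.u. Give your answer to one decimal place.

10.5 m.u.

The two most frequent reciprocal classes, n+ s+ t and n s t+, are the parental types, so the F1 was n+ s+ t / n s t+.
The two rarest classes, n+ s+ t+ and n s t, are the double crossovers. Comparing them with the parentals, only the t allele has switched, so t is the middle locus and the order is s – t – n.
Crossovers in the s–t interval produce the single-crossover classes n+ s t and n s+ t+ (82 + 64 = 146) plus the double crossovers (11).
RF(s–t) = (146 + 11) / 1500 = 157/1500 = 0.1047 → 10.5 m.u.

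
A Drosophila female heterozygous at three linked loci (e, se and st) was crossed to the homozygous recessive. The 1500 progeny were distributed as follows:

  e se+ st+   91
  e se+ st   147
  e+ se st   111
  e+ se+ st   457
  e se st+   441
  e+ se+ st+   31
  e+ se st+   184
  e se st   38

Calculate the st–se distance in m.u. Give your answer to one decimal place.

The two most frequent reciprocal classes, e se st+ and e+ se+ st, are the parental types, so the F1 was e se st+ / e+ se+ st.
The two rarest classes, e se st and e+ se+ st+, are the double crossovers. Comparing them with the parentals, only the st allele has switched, so st is the middle locus and the order is e – st – se.
Crossovers in the st–se interval produce the single-crossover classes e se+ st+ and e+ se st (91 + 111 = 202) plus the double crossovers (69).
RF(st–se) = (202 + 69) / 1500 = 271/1500 = 0.1807 → 18.1 m.u.

18.1 m.u.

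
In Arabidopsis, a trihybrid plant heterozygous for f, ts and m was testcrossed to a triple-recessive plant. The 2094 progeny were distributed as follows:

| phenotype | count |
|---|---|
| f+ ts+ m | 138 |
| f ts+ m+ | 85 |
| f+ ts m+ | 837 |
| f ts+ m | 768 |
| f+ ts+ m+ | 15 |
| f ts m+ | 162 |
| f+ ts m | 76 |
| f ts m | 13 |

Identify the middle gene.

ts

The two most frequent reciprocal classes, f ts+ m and f+ ts m+, are the parental types, so the F1 was f ts+ m / f+ ts m+.
The two rarest classes, f ts m and f+ ts+ m+, are the double crossovers. Comparing them with the parentals, only the ts allele has switched, so ts is the middle locus and the order is f – ts – m.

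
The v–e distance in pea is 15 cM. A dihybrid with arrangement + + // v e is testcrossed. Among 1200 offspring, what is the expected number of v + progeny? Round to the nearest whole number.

A map distance of 15 cM corresponds to a recombination frequency of 0.150.
The F1 is + + / v e, so v + is a recombinant gamete class with expected frequency r/2 = 0.150/2 = 0.0750.
Expected number = 0.0750 × 1200 = 90.00 ≈ 90.

90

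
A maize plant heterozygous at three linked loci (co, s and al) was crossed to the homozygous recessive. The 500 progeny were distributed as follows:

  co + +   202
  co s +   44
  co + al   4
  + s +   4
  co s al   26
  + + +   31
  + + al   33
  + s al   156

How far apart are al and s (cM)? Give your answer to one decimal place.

The two most frequent reciprocal classes, + s al and co + +, are the parental types, so the F1 was + s al / co + +.
The two rarest classes, + s + and co + al, are the double crossovers. Comparing them with the parentals, only the al allele has switched, so al is the middle locus and the order is s – al – co.
Crossovers in the s–al interval produce the single-crossover classes + + al and co s + (33 + 44 = 77) plus the double crossovers (8).
RF(s–al) = (77 + 8) / 500 = 85/500 = 0.1700 → 17.0 cM.

17.0 cM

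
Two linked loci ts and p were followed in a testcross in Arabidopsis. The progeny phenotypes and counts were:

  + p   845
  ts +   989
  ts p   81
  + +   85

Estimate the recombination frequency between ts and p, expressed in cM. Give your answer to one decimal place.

The two most frequent classes, + p (845) and ts + (989), are the parental types, so the F1 was + p / ts +.
The recombinant classes are + + and ts p: 85 + 81 = 166.
Recombination frequency = 166/2000 = 0.0830 ≈ 8.3%, i.e. 8.3 cM.

8.3 cM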